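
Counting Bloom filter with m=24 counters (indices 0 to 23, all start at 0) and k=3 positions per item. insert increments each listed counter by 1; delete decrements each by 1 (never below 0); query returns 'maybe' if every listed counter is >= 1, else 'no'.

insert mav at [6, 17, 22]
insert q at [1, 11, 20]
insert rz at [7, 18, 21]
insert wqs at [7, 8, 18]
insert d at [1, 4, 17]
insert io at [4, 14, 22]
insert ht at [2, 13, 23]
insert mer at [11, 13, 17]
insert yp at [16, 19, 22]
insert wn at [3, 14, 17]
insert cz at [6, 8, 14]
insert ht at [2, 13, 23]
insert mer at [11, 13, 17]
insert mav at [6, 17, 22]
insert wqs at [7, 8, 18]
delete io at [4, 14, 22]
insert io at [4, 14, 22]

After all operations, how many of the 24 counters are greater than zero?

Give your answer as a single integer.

Step 1: insert mav at [6, 17, 22] -> counters=[0,0,0,0,0,0,1,0,0,0,0,0,0,0,0,0,0,1,0,0,0,0,1,0]
Step 2: insert q at [1, 11, 20] -> counters=[0,1,0,0,0,0,1,0,0,0,0,1,0,0,0,0,0,1,0,0,1,0,1,0]
Step 3: insert rz at [7, 18, 21] -> counters=[0,1,0,0,0,0,1,1,0,0,0,1,0,0,0,0,0,1,1,0,1,1,1,0]
Step 4: insert wqs at [7, 8, 18] -> counters=[0,1,0,0,0,0,1,2,1,0,0,1,0,0,0,0,0,1,2,0,1,1,1,0]
Step 5: insert d at [1, 4, 17] -> counters=[0,2,0,0,1,0,1,2,1,0,0,1,0,0,0,0,0,2,2,0,1,1,1,0]
Step 6: insert io at [4, 14, 22] -> counters=[0,2,0,0,2,0,1,2,1,0,0,1,0,0,1,0,0,2,2,0,1,1,2,0]
Step 7: insert ht at [2, 13, 23] -> counters=[0,2,1,0,2,0,1,2,1,0,0,1,0,1,1,0,0,2,2,0,1,1,2,1]
Step 8: insert mer at [11, 13, 17] -> counters=[0,2,1,0,2,0,1,2,1,0,0,2,0,2,1,0,0,3,2,0,1,1,2,1]
Step 9: insert yp at [16, 19, 22] -> counters=[0,2,1,0,2,0,1,2,1,0,0,2,0,2,1,0,1,3,2,1,1,1,3,1]
Step 10: insert wn at [3, 14, 17] -> counters=[0,2,1,1,2,0,1,2,1,0,0,2,0,2,2,0,1,4,2,1,1,1,3,1]
Step 11: insert cz at [6, 8, 14] -> counters=[0,2,1,1,2,0,2,2,2,0,0,2,0,2,3,0,1,4,2,1,1,1,3,1]
Step 12: insert ht at [2, 13, 23] -> counters=[0,2,2,1,2,0,2,2,2,0,0,2,0,3,3,0,1,4,2,1,1,1,3,2]
Step 13: insert mer at [11, 13, 17] -> counters=[0,2,2,1,2,0,2,2,2,0,0,3,0,4,3,0,1,5,2,1,1,1,3,2]
Step 14: insert mav at [6, 17, 22] -> counters=[0,2,2,1,2,0,3,2,2,0,0,3,0,4,3,0,1,6,2,1,1,1,4,2]
Step 15: insert wqs at [7, 8, 18] -> counters=[0,2,2,1,2,0,3,3,3,0,0,3,0,4,3,0,1,6,3,1,1,1,4,2]
Step 16: delete io at [4, 14, 22] -> counters=[0,2,2,1,1,0,3,3,3,0,0,3,0,4,2,0,1,6,3,1,1,1,3,2]
Step 17: insert io at [4, 14, 22] -> counters=[0,2,2,1,2,0,3,3,3,0,0,3,0,4,3,0,1,6,3,1,1,1,4,2]
Final counters=[0,2,2,1,2,0,3,3,3,0,0,3,0,4,3,0,1,6,3,1,1,1,4,2] -> 18 nonzero

Answer: 18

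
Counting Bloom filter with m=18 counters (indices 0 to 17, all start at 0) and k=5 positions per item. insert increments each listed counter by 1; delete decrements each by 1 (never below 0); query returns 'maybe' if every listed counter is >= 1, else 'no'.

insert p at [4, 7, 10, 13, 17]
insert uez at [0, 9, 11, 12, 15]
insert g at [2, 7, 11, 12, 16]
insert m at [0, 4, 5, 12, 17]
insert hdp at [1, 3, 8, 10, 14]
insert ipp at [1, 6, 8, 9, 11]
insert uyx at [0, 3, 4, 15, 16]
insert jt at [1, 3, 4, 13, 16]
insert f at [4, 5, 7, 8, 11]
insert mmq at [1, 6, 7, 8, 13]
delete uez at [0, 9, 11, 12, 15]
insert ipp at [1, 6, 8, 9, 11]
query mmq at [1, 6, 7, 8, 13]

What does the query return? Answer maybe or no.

Answer: maybe

Derivation:
Step 1: insert p at [4, 7, 10, 13, 17] -> counters=[0,0,0,0,1,0,0,1,0,0,1,0,0,1,0,0,0,1]
Step 2: insert uez at [0, 9, 11, 12, 15] -> counters=[1,0,0,0,1,0,0,1,0,1,1,1,1,1,0,1,0,1]
Step 3: insert g at [2, 7, 11, 12, 16] -> counters=[1,0,1,0,1,0,0,2,0,1,1,2,2,1,0,1,1,1]
Step 4: insert m at [0, 4, 5, 12, 17] -> counters=[2,0,1,0,2,1,0,2,0,1,1,2,3,1,0,1,1,2]
Step 5: insert hdp at [1, 3, 8, 10, 14] -> counters=[2,1,1,1,2,1,0,2,1,1,2,2,3,1,1,1,1,2]
Step 6: insert ipp at [1, 6, 8, 9, 11] -> counters=[2,2,1,1,2,1,1,2,2,2,2,3,3,1,1,1,1,2]
Step 7: insert uyx at [0, 3, 4, 15, 16] -> counters=[3,2,1,2,3,1,1,2,2,2,2,3,3,1,1,2,2,2]
Step 8: insert jt at [1, 3, 4, 13, 16] -> counters=[3,3,1,3,4,1,1,2,2,2,2,3,3,2,1,2,3,2]
Step 9: insert f at [4, 5, 7, 8, 11] -> counters=[3,3,1,3,5,2,1,3,3,2,2,4,3,2,1,2,3,2]
Step 10: insert mmq at [1, 6, 7, 8, 13] -> counters=[3,4,1,3,5,2,2,4,4,2,2,4,3,3,1,2,3,2]
Step 11: delete uez at [0, 9, 11, 12, 15] -> counters=[2,4,1,3,5,2,2,4,4,1,2,3,2,3,1,1,3,2]
Step 12: insert ipp at [1, 6, 8, 9, 11] -> counters=[2,5,1,3,5,2,3,4,5,2,2,4,2,3,1,1,3,2]
Query mmq: check counters[1]=5 counters[6]=3 counters[7]=4 counters[8]=5 counters[13]=3 -> maybe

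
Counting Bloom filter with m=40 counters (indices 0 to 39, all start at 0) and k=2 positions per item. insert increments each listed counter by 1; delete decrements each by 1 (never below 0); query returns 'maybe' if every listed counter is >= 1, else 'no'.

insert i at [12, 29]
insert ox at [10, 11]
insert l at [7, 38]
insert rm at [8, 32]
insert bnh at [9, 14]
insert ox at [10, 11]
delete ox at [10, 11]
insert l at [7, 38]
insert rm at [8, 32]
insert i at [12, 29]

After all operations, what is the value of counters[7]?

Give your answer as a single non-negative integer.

Step 1: insert i at [12, 29] -> counters=[0,0,0,0,0,0,0,0,0,0,0,0,1,0,0,0,0,0,0,0,0,0,0,0,0,0,0,0,0,1,0,0,0,0,0,0,0,0,0,0]
Step 2: insert ox at [10, 11] -> counters=[0,0,0,0,0,0,0,0,0,0,1,1,1,0,0,0,0,0,0,0,0,0,0,0,0,0,0,0,0,1,0,0,0,0,0,0,0,0,0,0]
Step 3: insert l at [7, 38] -> counters=[0,0,0,0,0,0,0,1,0,0,1,1,1,0,0,0,0,0,0,0,0,0,0,0,0,0,0,0,0,1,0,0,0,0,0,0,0,0,1,0]
Step 4: insert rm at [8, 32] -> counters=[0,0,0,0,0,0,0,1,1,0,1,1,1,0,0,0,0,0,0,0,0,0,0,0,0,0,0,0,0,1,0,0,1,0,0,0,0,0,1,0]
Step 5: insert bnh at [9, 14] -> counters=[0,0,0,0,0,0,0,1,1,1,1,1,1,0,1,0,0,0,0,0,0,0,0,0,0,0,0,0,0,1,0,0,1,0,0,0,0,0,1,0]
Step 6: insert ox at [10, 11] -> counters=[0,0,0,0,0,0,0,1,1,1,2,2,1,0,1,0,0,0,0,0,0,0,0,0,0,0,0,0,0,1,0,0,1,0,0,0,0,0,1,0]
Step 7: delete ox at [10, 11] -> counters=[0,0,0,0,0,0,0,1,1,1,1,1,1,0,1,0,0,0,0,0,0,0,0,0,0,0,0,0,0,1,0,0,1,0,0,0,0,0,1,0]
Step 8: insert l at [7, 38] -> counters=[0,0,0,0,0,0,0,2,1,1,1,1,1,0,1,0,0,0,0,0,0,0,0,0,0,0,0,0,0,1,0,0,1,0,0,0,0,0,2,0]
Step 9: insert rm at [8, 32] -> counters=[0,0,0,0,0,0,0,2,2,1,1,1,1,0,1,0,0,0,0,0,0,0,0,0,0,0,0,0,0,1,0,0,2,0,0,0,0,0,2,0]
Step 10: insert i at [12, 29] -> counters=[0,0,0,0,0,0,0,2,2,1,1,1,2,0,1,0,0,0,0,0,0,0,0,0,0,0,0,0,0,2,0,0,2,0,0,0,0,0,2,0]
Final counters=[0,0,0,0,0,0,0,2,2,1,1,1,2,0,1,0,0,0,0,0,0,0,0,0,0,0,0,0,0,2,0,0,2,0,0,0,0,0,2,0] -> counters[7]=2

Answer: 2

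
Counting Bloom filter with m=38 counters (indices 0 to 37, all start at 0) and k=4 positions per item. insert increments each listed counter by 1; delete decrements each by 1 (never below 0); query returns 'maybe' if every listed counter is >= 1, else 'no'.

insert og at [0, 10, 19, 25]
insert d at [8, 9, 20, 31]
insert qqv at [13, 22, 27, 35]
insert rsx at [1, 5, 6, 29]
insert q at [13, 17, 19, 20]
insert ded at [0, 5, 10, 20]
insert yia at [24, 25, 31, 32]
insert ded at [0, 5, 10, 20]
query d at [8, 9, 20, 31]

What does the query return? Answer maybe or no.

Answer: maybe

Derivation:
Step 1: insert og at [0, 10, 19, 25] -> counters=[1,0,0,0,0,0,0,0,0,0,1,0,0,0,0,0,0,0,0,1,0,0,0,0,0,1,0,0,0,0,0,0,0,0,0,0,0,0]
Step 2: insert d at [8, 9, 20, 31] -> counters=[1,0,0,0,0,0,0,0,1,1,1,0,0,0,0,0,0,0,0,1,1,0,0,0,0,1,0,0,0,0,0,1,0,0,0,0,0,0]
Step 3: insert qqv at [13, 22, 27, 35] -> counters=[1,0,0,0,0,0,0,0,1,1,1,0,0,1,0,0,0,0,0,1,1,0,1,0,0,1,0,1,0,0,0,1,0,0,0,1,0,0]
Step 4: insert rsx at [1, 5, 6, 29] -> counters=[1,1,0,0,0,1,1,0,1,1,1,0,0,1,0,0,0,0,0,1,1,0,1,0,0,1,0,1,0,1,0,1,0,0,0,1,0,0]
Step 5: insert q at [13, 17, 19, 20] -> counters=[1,1,0,0,0,1,1,0,1,1,1,0,0,2,0,0,0,1,0,2,2,0,1,0,0,1,0,1,0,1,0,1,0,0,0,1,0,0]
Step 6: insert ded at [0, 5, 10, 20] -> counters=[2,1,0,0,0,2,1,0,1,1,2,0,0,2,0,0,0,1,0,2,3,0,1,0,0,1,0,1,0,1,0,1,0,0,0,1,0,0]
Step 7: insert yia at [24, 25, 31, 32] -> counters=[2,1,0,0,0,2,1,0,1,1,2,0,0,2,0,0,0,1,0,2,3,0,1,0,1,2,0,1,0,1,0,2,1,0,0,1,0,0]
Step 8: insert ded at [0, 5, 10, 20] -> counters=[3,1,0,0,0,3,1,0,1,1,3,0,0,2,0,0,0,1,0,2,4,0,1,0,1,2,0,1,0,1,0,2,1,0,0,1,0,0]
Query d: check counters[8]=1 counters[9]=1 counters[20]=4 counters[31]=2 -> maybe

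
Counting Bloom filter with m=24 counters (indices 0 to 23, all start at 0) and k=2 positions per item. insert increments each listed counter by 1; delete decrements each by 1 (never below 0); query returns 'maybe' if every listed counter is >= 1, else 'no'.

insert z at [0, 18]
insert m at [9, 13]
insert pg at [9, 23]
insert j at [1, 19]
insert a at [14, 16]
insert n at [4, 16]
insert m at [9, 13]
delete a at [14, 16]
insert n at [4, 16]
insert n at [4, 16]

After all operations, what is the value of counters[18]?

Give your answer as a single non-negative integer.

Step 1: insert z at [0, 18] -> counters=[1,0,0,0,0,0,0,0,0,0,0,0,0,0,0,0,0,0,1,0,0,0,0,0]
Step 2: insert m at [9, 13] -> counters=[1,0,0,0,0,0,0,0,0,1,0,0,0,1,0,0,0,0,1,0,0,0,0,0]
Step 3: insert pg at [9, 23] -> counters=[1,0,0,0,0,0,0,0,0,2,0,0,0,1,0,0,0,0,1,0,0,0,0,1]
Step 4: insert j at [1, 19] -> counters=[1,1,0,0,0,0,0,0,0,2,0,0,0,1,0,0,0,0,1,1,0,0,0,1]
Step 5: insert a at [14, 16] -> counters=[1,1,0,0,0,0,0,0,0,2,0,0,0,1,1,0,1,0,1,1,0,0,0,1]
Step 6: insert n at [4, 16] -> counters=[1,1,0,0,1,0,0,0,0,2,0,0,0,1,1,0,2,0,1,1,0,0,0,1]
Step 7: insert m at [9, 13] -> counters=[1,1,0,0,1,0,0,0,0,3,0,0,0,2,1,0,2,0,1,1,0,0,0,1]
Step 8: delete a at [14, 16] -> counters=[1,1,0,0,1,0,0,0,0,3,0,0,0,2,0,0,1,0,1,1,0,0,0,1]
Step 9: insert n at [4, 16] -> counters=[1,1,0,0,2,0,0,0,0,3,0,0,0,2,0,0,2,0,1,1,0,0,0,1]
Step 10: insert n at [4, 16] -> counters=[1,1,0,0,3,0,0,0,0,3,0,0,0,2,0,0,3,0,1,1,0,0,0,1]
Final counters=[1,1,0,0,3,0,0,0,0,3,0,0,0,2,0,0,3,0,1,1,0,0,0,1] -> counters[18]=1

Answer: 1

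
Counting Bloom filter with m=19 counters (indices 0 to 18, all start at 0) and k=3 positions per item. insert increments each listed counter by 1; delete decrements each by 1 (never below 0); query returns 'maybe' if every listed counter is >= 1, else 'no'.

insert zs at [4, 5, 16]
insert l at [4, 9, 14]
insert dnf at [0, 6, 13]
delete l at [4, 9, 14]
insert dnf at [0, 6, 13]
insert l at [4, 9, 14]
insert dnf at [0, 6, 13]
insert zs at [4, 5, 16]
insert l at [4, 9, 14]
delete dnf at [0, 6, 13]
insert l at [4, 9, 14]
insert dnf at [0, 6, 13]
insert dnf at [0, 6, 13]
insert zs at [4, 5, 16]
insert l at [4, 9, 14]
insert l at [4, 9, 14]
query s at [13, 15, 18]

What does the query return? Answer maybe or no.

Answer: no

Derivation:
Step 1: insert zs at [4, 5, 16] -> counters=[0,0,0,0,1,1,0,0,0,0,0,0,0,0,0,0,1,0,0]
Step 2: insert l at [4, 9, 14] -> counters=[0,0,0,0,2,1,0,0,0,1,0,0,0,0,1,0,1,0,0]
Step 3: insert dnf at [0, 6, 13] -> counters=[1,0,0,0,2,1,1,0,0,1,0,0,0,1,1,0,1,0,0]
Step 4: delete l at [4, 9, 14] -> counters=[1,0,0,0,1,1,1,0,0,0,0,0,0,1,0,0,1,0,0]
Step 5: insert dnf at [0, 6, 13] -> counters=[2,0,0,0,1,1,2,0,0,0,0,0,0,2,0,0,1,0,0]
Step 6: insert l at [4, 9, 14] -> counters=[2,0,0,0,2,1,2,0,0,1,0,0,0,2,1,0,1,0,0]
Step 7: insert dnf at [0, 6, 13] -> counters=[3,0,0,0,2,1,3,0,0,1,0,0,0,3,1,0,1,0,0]
Step 8: insert zs at [4, 5, 16] -> counters=[3,0,0,0,3,2,3,0,0,1,0,0,0,3,1,0,2,0,0]
Step 9: insert l at [4, 9, 14] -> counters=[3,0,0,0,4,2,3,0,0,2,0,0,0,3,2,0,2,0,0]
Step 10: delete dnf at [0, 6, 13] -> counters=[2,0,0,0,4,2,2,0,0,2,0,0,0,2,2,0,2,0,0]
Step 11: insert l at [4, 9, 14] -> counters=[2,0,0,0,5,2,2,0,0,3,0,0,0,2,3,0,2,0,0]
Step 12: insert dnf at [0, 6, 13] -> counters=[3,0,0,0,5,2,3,0,0,3,0,0,0,3,3,0,2,0,0]
Step 13: insert dnf at [0, 6, 13] -> counters=[4,0,0,0,5,2,4,0,0,3,0,0,0,4,3,0,2,0,0]
Step 14: insert zs at [4, 5, 16] -> counters=[4,0,0,0,6,3,4,0,0,3,0,0,0,4,3,0,3,0,0]
Step 15: insert l at [4, 9, 14] -> counters=[4,0,0,0,7,3,4,0,0,4,0,0,0,4,4,0,3,0,0]
Step 16: insert l at [4, 9, 14] -> counters=[4,0,0,0,8,3,4,0,0,5,0,0,0,4,5,0,3,0,0]
Query s: check counters[13]=4 counters[15]=0 counters[18]=0 -> no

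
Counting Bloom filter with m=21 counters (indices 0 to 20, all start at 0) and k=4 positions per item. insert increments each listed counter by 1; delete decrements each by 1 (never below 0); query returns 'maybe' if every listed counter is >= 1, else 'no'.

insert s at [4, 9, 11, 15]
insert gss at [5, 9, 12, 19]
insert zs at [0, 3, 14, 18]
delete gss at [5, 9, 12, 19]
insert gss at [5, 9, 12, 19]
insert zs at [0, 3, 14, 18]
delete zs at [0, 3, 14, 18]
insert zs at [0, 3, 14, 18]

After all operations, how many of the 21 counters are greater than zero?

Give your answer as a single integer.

Step 1: insert s at [4, 9, 11, 15] -> counters=[0,0,0,0,1,0,0,0,0,1,0,1,0,0,0,1,0,0,0,0,0]
Step 2: insert gss at [5, 9, 12, 19] -> counters=[0,0,0,0,1,1,0,0,0,2,0,1,1,0,0,1,0,0,0,1,0]
Step 3: insert zs at [0, 3, 14, 18] -> counters=[1,0,0,1,1,1,0,0,0,2,0,1,1,0,1,1,0,0,1,1,0]
Step 4: delete gss at [5, 9, 12, 19] -> counters=[1,0,0,1,1,0,0,0,0,1,0,1,0,0,1,1,0,0,1,0,0]
Step 5: insert gss at [5, 9, 12, 19] -> counters=[1,0,0,1,1,1,0,0,0,2,0,1,1,0,1,1,0,0,1,1,0]
Step 6: insert zs at [0, 3, 14, 18] -> counters=[2,0,0,2,1,1,0,0,0,2,0,1,1,0,2,1,0,0,2,1,0]
Step 7: delete zs at [0, 3, 14, 18] -> counters=[1,0,0,1,1,1,0,0,0,2,0,1,1,0,1,1,0,0,1,1,0]
Step 8: insert zs at [0, 3, 14, 18] -> counters=[2,0,0,2,1,1,0,0,0,2,0,1,1,0,2,1,0,0,2,1,0]
Final counters=[2,0,0,2,1,1,0,0,0,2,0,1,1,0,2,1,0,0,2,1,0] -> 11 nonzero

Answer: 11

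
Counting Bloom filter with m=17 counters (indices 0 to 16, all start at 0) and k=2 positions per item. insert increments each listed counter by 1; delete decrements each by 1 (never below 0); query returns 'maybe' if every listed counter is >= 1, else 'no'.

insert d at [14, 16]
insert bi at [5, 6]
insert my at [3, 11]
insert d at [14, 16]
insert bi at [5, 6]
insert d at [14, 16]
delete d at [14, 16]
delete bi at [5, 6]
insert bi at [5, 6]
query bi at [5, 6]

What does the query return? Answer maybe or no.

Answer: maybe

Derivation:
Step 1: insert d at [14, 16] -> counters=[0,0,0,0,0,0,0,0,0,0,0,0,0,0,1,0,1]
Step 2: insert bi at [5, 6] -> counters=[0,0,0,0,0,1,1,0,0,0,0,0,0,0,1,0,1]
Step 3: insert my at [3, 11] -> counters=[0,0,0,1,0,1,1,0,0,0,0,1,0,0,1,0,1]
Step 4: insert d at [14, 16] -> counters=[0,0,0,1,0,1,1,0,0,0,0,1,0,0,2,0,2]
Step 5: insert bi at [5, 6] -> counters=[0,0,0,1,0,2,2,0,0,0,0,1,0,0,2,0,2]
Step 6: insert d at [14, 16] -> counters=[0,0,0,1,0,2,2,0,0,0,0,1,0,0,3,0,3]
Step 7: delete d at [14, 16] -> counters=[0,0,0,1,0,2,2,0,0,0,0,1,0,0,2,0,2]
Step 8: delete bi at [5, 6] -> counters=[0,0,0,1,0,1,1,0,0,0,0,1,0,0,2,0,2]
Step 9: insert bi at [5, 6] -> counters=[0,0,0,1,0,2,2,0,0,0,0,1,0,0,2,0,2]
Query bi: check counters[5]=2 counters[6]=2 -> maybe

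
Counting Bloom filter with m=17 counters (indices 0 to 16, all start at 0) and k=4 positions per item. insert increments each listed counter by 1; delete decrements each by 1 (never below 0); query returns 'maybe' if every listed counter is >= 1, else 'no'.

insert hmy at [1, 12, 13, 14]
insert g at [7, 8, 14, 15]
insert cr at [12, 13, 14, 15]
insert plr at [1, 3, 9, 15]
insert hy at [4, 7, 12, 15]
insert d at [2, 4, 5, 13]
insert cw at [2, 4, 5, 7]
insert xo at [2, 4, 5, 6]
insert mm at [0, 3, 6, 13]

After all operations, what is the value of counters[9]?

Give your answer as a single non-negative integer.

Answer: 1

Derivation:
Step 1: insert hmy at [1, 12, 13, 14] -> counters=[0,1,0,0,0,0,0,0,0,0,0,0,1,1,1,0,0]
Step 2: insert g at [7, 8, 14, 15] -> counters=[0,1,0,0,0,0,0,1,1,0,0,0,1,1,2,1,0]
Step 3: insert cr at [12, 13, 14, 15] -> counters=[0,1,0,0,0,0,0,1,1,0,0,0,2,2,3,2,0]
Step 4: insert plr at [1, 3, 9, 15] -> counters=[0,2,0,1,0,0,0,1,1,1,0,0,2,2,3,3,0]
Step 5: insert hy at [4, 7, 12, 15] -> counters=[0,2,0,1,1,0,0,2,1,1,0,0,3,2,3,4,0]
Step 6: insert d at [2, 4, 5, 13] -> counters=[0,2,1,1,2,1,0,2,1,1,0,0,3,3,3,4,0]
Step 7: insert cw at [2, 4, 5, 7] -> counters=[0,2,2,1,3,2,0,3,1,1,0,0,3,3,3,4,0]
Step 8: insert xo at [2, 4, 5, 6] -> counters=[0,2,3,1,4,3,1,3,1,1,0,0,3,3,3,4,0]
Step 9: insert mm at [0, 3, 6, 13] -> counters=[1,2,3,2,4,3,2,3,1,1,0,0,3,4,3,4,0]
Final counters=[1,2,3,2,4,3,2,3,1,1,0,0,3,4,3,4,0] -> counters[9]=1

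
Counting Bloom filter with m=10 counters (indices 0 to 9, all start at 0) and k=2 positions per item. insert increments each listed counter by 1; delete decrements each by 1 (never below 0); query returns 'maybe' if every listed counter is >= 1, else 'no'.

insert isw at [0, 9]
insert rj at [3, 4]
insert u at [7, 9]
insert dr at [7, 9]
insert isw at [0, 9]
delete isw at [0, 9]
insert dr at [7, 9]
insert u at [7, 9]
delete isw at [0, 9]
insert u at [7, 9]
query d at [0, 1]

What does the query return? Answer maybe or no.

Answer: no

Derivation:
Step 1: insert isw at [0, 9] -> counters=[1,0,0,0,0,0,0,0,0,1]
Step 2: insert rj at [3, 4] -> counters=[1,0,0,1,1,0,0,0,0,1]
Step 3: insert u at [7, 9] -> counters=[1,0,0,1,1,0,0,1,0,2]
Step 4: insert dr at [7, 9] -> counters=[1,0,0,1,1,0,0,2,0,3]
Step 5: insert isw at [0, 9] -> counters=[2,0,0,1,1,0,0,2,0,4]
Step 6: delete isw at [0, 9] -> counters=[1,0,0,1,1,0,0,2,0,3]
Step 7: insert dr at [7, 9] -> counters=[1,0,0,1,1,0,0,3,0,4]
Step 8: insert u at [7, 9] -> counters=[1,0,0,1,1,0,0,4,0,5]
Step 9: delete isw at [0, 9] -> counters=[0,0,0,1,1,0,0,4,0,4]
Step 10: insert u at [7, 9] -> counters=[0,0,0,1,1,0,0,5,0,5]
Query d: check counters[0]=0 counters[1]=0 -> no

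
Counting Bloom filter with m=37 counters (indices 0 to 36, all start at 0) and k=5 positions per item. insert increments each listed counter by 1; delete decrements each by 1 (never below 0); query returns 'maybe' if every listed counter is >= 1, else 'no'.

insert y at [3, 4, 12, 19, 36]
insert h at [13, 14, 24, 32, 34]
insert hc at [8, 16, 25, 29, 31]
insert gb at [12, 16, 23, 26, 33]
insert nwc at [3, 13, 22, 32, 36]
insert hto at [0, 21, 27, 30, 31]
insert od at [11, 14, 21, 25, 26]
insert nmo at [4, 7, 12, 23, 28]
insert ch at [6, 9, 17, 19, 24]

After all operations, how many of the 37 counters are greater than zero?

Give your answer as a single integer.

Step 1: insert y at [3, 4, 12, 19, 36] -> counters=[0,0,0,1,1,0,0,0,0,0,0,0,1,0,0,0,0,0,0,1,0,0,0,0,0,0,0,0,0,0,0,0,0,0,0,0,1]
Step 2: insert h at [13, 14, 24, 32, 34] -> counters=[0,0,0,1,1,0,0,0,0,0,0,0,1,1,1,0,0,0,0,1,0,0,0,0,1,0,0,0,0,0,0,0,1,0,1,0,1]
Step 3: insert hc at [8, 16, 25, 29, 31] -> counters=[0,0,0,1,1,0,0,0,1,0,0,0,1,1,1,0,1,0,0,1,0,0,0,0,1,1,0,0,0,1,0,1,1,0,1,0,1]
Step 4: insert gb at [12, 16, 23, 26, 33] -> counters=[0,0,0,1,1,0,0,0,1,0,0,0,2,1,1,0,2,0,0,1,0,0,0,1,1,1,1,0,0,1,0,1,1,1,1,0,1]
Step 5: insert nwc at [3, 13, 22, 32, 36] -> counters=[0,0,0,2,1,0,0,0,1,0,0,0,2,2,1,0,2,0,0,1,0,0,1,1,1,1,1,0,0,1,0,1,2,1,1,0,2]
Step 6: insert hto at [0, 21, 27, 30, 31] -> counters=[1,0,0,2,1,0,0,0,1,0,0,0,2,2,1,0,2,0,0,1,0,1,1,1,1,1,1,1,0,1,1,2,2,1,1,0,2]
Step 7: insert od at [11, 14, 21, 25, 26] -> counters=[1,0,0,2,1,0,0,0,1,0,0,1,2,2,2,0,2,0,0,1,0,2,1,1,1,2,2,1,0,1,1,2,2,1,1,0,2]
Step 8: insert nmo at [4, 7, 12, 23, 28] -> counters=[1,0,0,2,2,0,0,1,1,0,0,1,3,2,2,0,2,0,0,1,0,2,1,2,1,2,2,1,1,1,1,2,2,1,1,0,2]
Step 9: insert ch at [6, 9, 17, 19, 24] -> counters=[1,0,0,2,2,0,1,1,1,1,0,1,3,2,2,0,2,1,0,2,0,2,1,2,2,2,2,1,1,1,1,2,2,1,1,0,2]
Final counters=[1,0,0,2,2,0,1,1,1,1,0,1,3,2,2,0,2,1,0,2,0,2,1,2,2,2,2,1,1,1,1,2,2,1,1,0,2] -> 29 nonzero

Answer: 29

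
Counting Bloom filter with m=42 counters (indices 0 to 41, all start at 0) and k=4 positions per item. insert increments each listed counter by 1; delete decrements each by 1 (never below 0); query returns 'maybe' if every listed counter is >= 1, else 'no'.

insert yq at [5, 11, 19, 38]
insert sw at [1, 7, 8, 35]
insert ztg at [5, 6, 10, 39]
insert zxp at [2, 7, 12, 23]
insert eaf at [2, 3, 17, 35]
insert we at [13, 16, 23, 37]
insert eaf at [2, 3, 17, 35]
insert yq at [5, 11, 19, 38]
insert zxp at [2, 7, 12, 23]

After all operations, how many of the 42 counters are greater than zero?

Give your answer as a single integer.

Step 1: insert yq at [5, 11, 19, 38] -> counters=[0,0,0,0,0,1,0,0,0,0,0,1,0,0,0,0,0,0,0,1,0,0,0,0,0,0,0,0,0,0,0,0,0,0,0,0,0,0,1,0,0,0]
Step 2: insert sw at [1, 7, 8, 35] -> counters=[0,1,0,0,0,1,0,1,1,0,0,1,0,0,0,0,0,0,0,1,0,0,0,0,0,0,0,0,0,0,0,0,0,0,0,1,0,0,1,0,0,0]
Step 3: insert ztg at [5, 6, 10, 39] -> counters=[0,1,0,0,0,2,1,1,1,0,1,1,0,0,0,0,0,0,0,1,0,0,0,0,0,0,0,0,0,0,0,0,0,0,0,1,0,0,1,1,0,0]
Step 4: insert zxp at [2, 7, 12, 23] -> counters=[0,1,1,0,0,2,1,2,1,0,1,1,1,0,0,0,0,0,0,1,0,0,0,1,0,0,0,0,0,0,0,0,0,0,0,1,0,0,1,1,0,0]
Step 5: insert eaf at [2, 3, 17, 35] -> counters=[0,1,2,1,0,2,1,2,1,0,1,1,1,0,0,0,0,1,0,1,0,0,0,1,0,0,0,0,0,0,0,0,0,0,0,2,0,0,1,1,0,0]
Step 6: insert we at [13, 16, 23, 37] -> counters=[0,1,2,1,0,2,1,2,1,0,1,1,1,1,0,0,1,1,0,1,0,0,0,2,0,0,0,0,0,0,0,0,0,0,0,2,0,1,1,1,0,0]
Step 7: insert eaf at [2, 3, 17, 35] -> counters=[0,1,3,2,0,2,1,2,1,0,1,1,1,1,0,0,1,2,0,1,0,0,0,2,0,0,0,0,0,0,0,0,0,0,0,3,0,1,1,1,0,0]
Step 8: insert yq at [5, 11, 19, 38] -> counters=[0,1,3,2,0,3,1,2,1,0,1,2,1,1,0,0,1,2,0,2,0,0,0,2,0,0,0,0,0,0,0,0,0,0,0,3,0,1,2,1,0,0]
Step 9: insert zxp at [2, 7, 12, 23] -> counters=[0,1,4,2,0,3,1,3,1,0,1,2,2,1,0,0,1,2,0,2,0,0,0,3,0,0,0,0,0,0,0,0,0,0,0,3,0,1,2,1,0,0]
Final counters=[0,1,4,2,0,3,1,3,1,0,1,2,2,1,0,0,1,2,0,2,0,0,0,3,0,0,0,0,0,0,0,0,0,0,0,3,0,1,2,1,0,0] -> 19 nonzero

Answer: 19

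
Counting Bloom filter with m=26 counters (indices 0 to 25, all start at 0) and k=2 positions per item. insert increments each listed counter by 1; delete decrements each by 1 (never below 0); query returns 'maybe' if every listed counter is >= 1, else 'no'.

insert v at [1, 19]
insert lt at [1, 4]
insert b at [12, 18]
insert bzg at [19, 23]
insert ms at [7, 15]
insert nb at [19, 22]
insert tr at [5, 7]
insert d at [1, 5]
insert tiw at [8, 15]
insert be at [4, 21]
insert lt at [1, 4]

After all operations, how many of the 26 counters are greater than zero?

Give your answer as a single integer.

Step 1: insert v at [1, 19] -> counters=[0,1,0,0,0,0,0,0,0,0,0,0,0,0,0,0,0,0,0,1,0,0,0,0,0,0]
Step 2: insert lt at [1, 4] -> counters=[0,2,0,0,1,0,0,0,0,0,0,0,0,0,0,0,0,0,0,1,0,0,0,0,0,0]
Step 3: insert b at [12, 18] -> counters=[0,2,0,0,1,0,0,0,0,0,0,0,1,0,0,0,0,0,1,1,0,0,0,0,0,0]
Step 4: insert bzg at [19, 23] -> counters=[0,2,0,0,1,0,0,0,0,0,0,0,1,0,0,0,0,0,1,2,0,0,0,1,0,0]
Step 5: insert ms at [7, 15] -> counters=[0,2,0,0,1,0,0,1,0,0,0,0,1,0,0,1,0,0,1,2,0,0,0,1,0,0]
Step 6: insert nb at [19, 22] -> counters=[0,2,0,0,1,0,0,1,0,0,0,0,1,0,0,1,0,0,1,3,0,0,1,1,0,0]
Step 7: insert tr at [5, 7] -> counters=[0,2,0,0,1,1,0,2,0,0,0,0,1,0,0,1,0,0,1,3,0,0,1,1,0,0]
Step 8: insert d at [1, 5] -> counters=[0,3,0,0,1,2,0,2,0,0,0,0,1,0,0,1,0,0,1,3,0,0,1,1,0,0]
Step 9: insert tiw at [8, 15] -> counters=[0,3,0,0,1,2,0,2,1,0,0,0,1,0,0,2,0,0,1,3,0,0,1,1,0,0]
Step 10: insert be at [4, 21] -> counters=[0,3,0,0,2,2,0,2,1,0,0,0,1,0,0,2,0,0,1,3,0,1,1,1,0,0]
Step 11: insert lt at [1, 4] -> counters=[0,4,0,0,3,2,0,2,1,0,0,0,1,0,0,2,0,0,1,3,0,1,1,1,0,0]
Final counters=[0,4,0,0,3,2,0,2,1,0,0,0,1,0,0,2,0,0,1,3,0,1,1,1,0,0] -> 12 nonzero

Answer: 12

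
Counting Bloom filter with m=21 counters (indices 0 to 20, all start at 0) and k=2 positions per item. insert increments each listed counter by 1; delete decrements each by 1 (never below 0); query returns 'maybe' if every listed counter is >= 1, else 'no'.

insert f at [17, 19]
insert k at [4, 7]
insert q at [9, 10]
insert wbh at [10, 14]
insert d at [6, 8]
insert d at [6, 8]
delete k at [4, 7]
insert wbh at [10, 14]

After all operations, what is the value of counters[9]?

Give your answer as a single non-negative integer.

Answer: 1

Derivation:
Step 1: insert f at [17, 19] -> counters=[0,0,0,0,0,0,0,0,0,0,0,0,0,0,0,0,0,1,0,1,0]
Step 2: insert k at [4, 7] -> counters=[0,0,0,0,1,0,0,1,0,0,0,0,0,0,0,0,0,1,0,1,0]
Step 3: insert q at [9, 10] -> counters=[0,0,0,0,1,0,0,1,0,1,1,0,0,0,0,0,0,1,0,1,0]
Step 4: insert wbh at [10, 14] -> counters=[0,0,0,0,1,0,0,1,0,1,2,0,0,0,1,0,0,1,0,1,0]
Step 5: insert d at [6, 8] -> counters=[0,0,0,0,1,0,1,1,1,1,2,0,0,0,1,0,0,1,0,1,0]
Step 6: insert d at [6, 8] -> counters=[0,0,0,0,1,0,2,1,2,1,2,0,0,0,1,0,0,1,0,1,0]
Step 7: delete k at [4, 7] -> counters=[0,0,0,0,0,0,2,0,2,1,2,0,0,0,1,0,0,1,0,1,0]
Step 8: insert wbh at [10, 14] -> counters=[0,0,0,0,0,0,2,0,2,1,3,0,0,0,2,0,0,1,0,1,0]
Final counters=[0,0,0,0,0,0,2,0,2,1,3,0,0,0,2,0,0,1,0,1,0] -> counters[9]=1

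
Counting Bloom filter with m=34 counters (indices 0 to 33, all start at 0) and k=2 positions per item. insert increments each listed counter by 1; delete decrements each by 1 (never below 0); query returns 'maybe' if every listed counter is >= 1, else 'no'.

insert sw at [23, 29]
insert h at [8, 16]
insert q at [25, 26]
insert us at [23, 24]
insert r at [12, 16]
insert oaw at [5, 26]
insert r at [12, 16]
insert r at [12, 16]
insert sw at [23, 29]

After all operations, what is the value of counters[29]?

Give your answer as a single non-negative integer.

Step 1: insert sw at [23, 29] -> counters=[0,0,0,0,0,0,0,0,0,0,0,0,0,0,0,0,0,0,0,0,0,0,0,1,0,0,0,0,0,1,0,0,0,0]
Step 2: insert h at [8, 16] -> counters=[0,0,0,0,0,0,0,0,1,0,0,0,0,0,0,0,1,0,0,0,0,0,0,1,0,0,0,0,0,1,0,0,0,0]
Step 3: insert q at [25, 26] -> counters=[0,0,0,0,0,0,0,0,1,0,0,0,0,0,0,0,1,0,0,0,0,0,0,1,0,1,1,0,0,1,0,0,0,0]
Step 4: insert us at [23, 24] -> counters=[0,0,0,0,0,0,0,0,1,0,0,0,0,0,0,0,1,0,0,0,0,0,0,2,1,1,1,0,0,1,0,0,0,0]
Step 5: insert r at [12, 16] -> counters=[0,0,0,0,0,0,0,0,1,0,0,0,1,0,0,0,2,0,0,0,0,0,0,2,1,1,1,0,0,1,0,0,0,0]
Step 6: insert oaw at [5, 26] -> counters=[0,0,0,0,0,1,0,0,1,0,0,0,1,0,0,0,2,0,0,0,0,0,0,2,1,1,2,0,0,1,0,0,0,0]
Step 7: insert r at [12, 16] -> counters=[0,0,0,0,0,1,0,0,1,0,0,0,2,0,0,0,3,0,0,0,0,0,0,2,1,1,2,0,0,1,0,0,0,0]
Step 8: insert r at [12, 16] -> counters=[0,0,0,0,0,1,0,0,1,0,0,0,3,0,0,0,4,0,0,0,0,0,0,2,1,1,2,0,0,1,0,0,0,0]
Step 9: insert sw at [23, 29] -> counters=[0,0,0,0,0,1,0,0,1,0,0,0,3,0,0,0,4,0,0,0,0,0,0,3,1,1,2,0,0,2,0,0,0,0]
Final counters=[0,0,0,0,0,1,0,0,1,0,0,0,3,0,0,0,4,0,0,0,0,0,0,3,1,1,2,0,0,2,0,0,0,0] -> counters[29]=2

Answer: 2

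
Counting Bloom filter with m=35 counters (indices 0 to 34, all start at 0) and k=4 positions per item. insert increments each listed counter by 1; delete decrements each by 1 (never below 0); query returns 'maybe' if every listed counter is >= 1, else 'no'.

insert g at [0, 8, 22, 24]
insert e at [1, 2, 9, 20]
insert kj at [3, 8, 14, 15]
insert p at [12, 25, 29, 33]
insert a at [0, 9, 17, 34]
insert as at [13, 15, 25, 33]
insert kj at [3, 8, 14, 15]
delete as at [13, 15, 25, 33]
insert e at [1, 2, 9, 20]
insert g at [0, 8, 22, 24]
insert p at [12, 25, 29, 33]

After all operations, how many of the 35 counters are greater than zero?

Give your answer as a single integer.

Answer: 17

Derivation:
Step 1: insert g at [0, 8, 22, 24] -> counters=[1,0,0,0,0,0,0,0,1,0,0,0,0,0,0,0,0,0,0,0,0,0,1,0,1,0,0,0,0,0,0,0,0,0,0]
Step 2: insert e at [1, 2, 9, 20] -> counters=[1,1,1,0,0,0,0,0,1,1,0,0,0,0,0,0,0,0,0,0,1,0,1,0,1,0,0,0,0,0,0,0,0,0,0]
Step 3: insert kj at [3, 8, 14, 15] -> counters=[1,1,1,1,0,0,0,0,2,1,0,0,0,0,1,1,0,0,0,0,1,0,1,0,1,0,0,0,0,0,0,0,0,0,0]
Step 4: insert p at [12, 25, 29, 33] -> counters=[1,1,1,1,0,0,0,0,2,1,0,0,1,0,1,1,0,0,0,0,1,0,1,0,1,1,0,0,0,1,0,0,0,1,0]
Step 5: insert a at [0, 9, 17, 34] -> counters=[2,1,1,1,0,0,0,0,2,2,0,0,1,0,1,1,0,1,0,0,1,0,1,0,1,1,0,0,0,1,0,0,0,1,1]
Step 6: insert as at [13, 15, 25, 33] -> counters=[2,1,1,1,0,0,0,0,2,2,0,0,1,1,1,2,0,1,0,0,1,0,1,0,1,2,0,0,0,1,0,0,0,2,1]
Step 7: insert kj at [3, 8, 14, 15] -> counters=[2,1,1,2,0,0,0,0,3,2,0,0,1,1,2,3,0,1,0,0,1,0,1,0,1,2,0,0,0,1,0,0,0,2,1]
Step 8: delete as at [13, 15, 25, 33] -> counters=[2,1,1,2,0,0,0,0,3,2,0,0,1,0,2,2,0,1,0,0,1,0,1,0,1,1,0,0,0,1,0,0,0,1,1]
Step 9: insert e at [1, 2, 9, 20] -> counters=[2,2,2,2,0,0,0,0,3,3,0,0,1,0,2,2,0,1,0,0,2,0,1,0,1,1,0,0,0,1,0,0,0,1,1]
Step 10: insert g at [0, 8, 22, 24] -> counters=[3,2,2,2,0,0,0,0,4,3,0,0,1,0,2,2,0,1,0,0,2,0,2,0,2,1,0,0,0,1,0,0,0,1,1]
Step 11: insert p at [12, 25, 29, 33] -> counters=[3,2,2,2,0,0,0,0,4,3,0,0,2,0,2,2,0,1,0,0,2,0,2,0,2,2,0,0,0,2,0,0,0,2,1]
Final counters=[3,2,2,2,0,0,0,0,4,3,0,0,2,0,2,2,0,1,0,0,2,0,2,0,2,2,0,0,0,2,0,0,0,2,1] -> 17 nonzero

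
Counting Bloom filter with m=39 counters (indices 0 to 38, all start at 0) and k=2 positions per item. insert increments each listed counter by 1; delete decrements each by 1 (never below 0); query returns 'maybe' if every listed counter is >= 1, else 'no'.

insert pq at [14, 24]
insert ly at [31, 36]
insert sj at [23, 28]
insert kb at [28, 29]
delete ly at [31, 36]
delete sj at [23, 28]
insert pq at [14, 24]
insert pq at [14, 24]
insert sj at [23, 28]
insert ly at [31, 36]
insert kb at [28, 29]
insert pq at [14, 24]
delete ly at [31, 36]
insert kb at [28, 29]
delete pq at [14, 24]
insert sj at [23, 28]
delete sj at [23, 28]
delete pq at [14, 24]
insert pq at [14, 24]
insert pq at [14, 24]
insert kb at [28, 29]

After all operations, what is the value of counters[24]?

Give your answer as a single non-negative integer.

Answer: 4

Derivation:
Step 1: insert pq at [14, 24] -> counters=[0,0,0,0,0,0,0,0,0,0,0,0,0,0,1,0,0,0,0,0,0,0,0,0,1,0,0,0,0,0,0,0,0,0,0,0,0,0,0]
Step 2: insert ly at [31, 36] -> counters=[0,0,0,0,0,0,0,0,0,0,0,0,0,0,1,0,0,0,0,0,0,0,0,0,1,0,0,0,0,0,0,1,0,0,0,0,1,0,0]
Step 3: insert sj at [23, 28] -> counters=[0,0,0,0,0,0,0,0,0,0,0,0,0,0,1,0,0,0,0,0,0,0,0,1,1,0,0,0,1,0,0,1,0,0,0,0,1,0,0]
Step 4: insert kb at [28, 29] -> counters=[0,0,0,0,0,0,0,0,0,0,0,0,0,0,1,0,0,0,0,0,0,0,0,1,1,0,0,0,2,1,0,1,0,0,0,0,1,0,0]
Step 5: delete ly at [31, 36] -> counters=[0,0,0,0,0,0,0,0,0,0,0,0,0,0,1,0,0,0,0,0,0,0,0,1,1,0,0,0,2,1,0,0,0,0,0,0,0,0,0]
Step 6: delete sj at [23, 28] -> counters=[0,0,0,0,0,0,0,0,0,0,0,0,0,0,1,0,0,0,0,0,0,0,0,0,1,0,0,0,1,1,0,0,0,0,0,0,0,0,0]
Step 7: insert pq at [14, 24] -> counters=[0,0,0,0,0,0,0,0,0,0,0,0,0,0,2,0,0,0,0,0,0,0,0,0,2,0,0,0,1,1,0,0,0,0,0,0,0,0,0]
Step 8: insert pq at [14, 24] -> counters=[0,0,0,0,0,0,0,0,0,0,0,0,0,0,3,0,0,0,0,0,0,0,0,0,3,0,0,0,1,1,0,0,0,0,0,0,0,0,0]
Step 9: insert sj at [23, 28] -> counters=[0,0,0,0,0,0,0,0,0,0,0,0,0,0,3,0,0,0,0,0,0,0,0,1,3,0,0,0,2,1,0,0,0,0,0,0,0,0,0]
Step 10: insert ly at [31, 36] -> counters=[0,0,0,0,0,0,0,0,0,0,0,0,0,0,3,0,0,0,0,0,0,0,0,1,3,0,0,0,2,1,0,1,0,0,0,0,1,0,0]
Step 11: insert kb at [28, 29] -> counters=[0,0,0,0,0,0,0,0,0,0,0,0,0,0,3,0,0,0,0,0,0,0,0,1,3,0,0,0,3,2,0,1,0,0,0,0,1,0,0]
Step 12: insert pq at [14, 24] -> counters=[0,0,0,0,0,0,0,0,0,0,0,0,0,0,4,0,0,0,0,0,0,0,0,1,4,0,0,0,3,2,0,1,0,0,0,0,1,0,0]
Step 13: delete ly at [31, 36] -> counters=[0,0,0,0,0,0,0,0,0,0,0,0,0,0,4,0,0,0,0,0,0,0,0,1,4,0,0,0,3,2,0,0,0,0,0,0,0,0,0]
Step 14: insert kb at [28, 29] -> counters=[0,0,0,0,0,0,0,0,0,0,0,0,0,0,4,0,0,0,0,0,0,0,0,1,4,0,0,0,4,3,0,0,0,0,0,0,0,0,0]
Step 15: delete pq at [14, 24] -> counters=[0,0,0,0,0,0,0,0,0,0,0,0,0,0,3,0,0,0,0,0,0,0,0,1,3,0,0,0,4,3,0,0,0,0,0,0,0,0,0]
Step 16: insert sj at [23, 28] -> counters=[0,0,0,0,0,0,0,0,0,0,0,0,0,0,3,0,0,0,0,0,0,0,0,2,3,0,0,0,5,3,0,0,0,0,0,0,0,0,0]
Step 17: delete sj at [23, 28] -> counters=[0,0,0,0,0,0,0,0,0,0,0,0,0,0,3,0,0,0,0,0,0,0,0,1,3,0,0,0,4,3,0,0,0,0,0,0,0,0,0]
Step 18: delete pq at [14, 24] -> counters=[0,0,0,0,0,0,0,0,0,0,0,0,0,0,2,0,0,0,0,0,0,0,0,1,2,0,0,0,4,3,0,0,0,0,0,0,0,0,0]
Step 19: insert pq at [14, 24] -> counters=[0,0,0,0,0,0,0,0,0,0,0,0,0,0,3,0,0,0,0,0,0,0,0,1,3,0,0,0,4,3,0,0,0,0,0,0,0,0,0]
Step 20: insert pq at [14, 24] -> counters=[0,0,0,0,0,0,0,0,0,0,0,0,0,0,4,0,0,0,0,0,0,0,0,1,4,0,0,0,4,3,0,0,0,0,0,0,0,0,0]
Step 21: insert kb at [28, 29] -> counters=[0,0,0,0,0,0,0,0,0,0,0,0,0,0,4,0,0,0,0,0,0,0,0,1,4,0,0,0,5,4,0,0,0,0,0,0,0,0,0]
Final counters=[0,0,0,0,0,0,0,0,0,0,0,0,0,0,4,0,0,0,0,0,0,0,0,1,4,0,0,0,5,4,0,0,0,0,0,0,0,0,0] -> counters[24]=4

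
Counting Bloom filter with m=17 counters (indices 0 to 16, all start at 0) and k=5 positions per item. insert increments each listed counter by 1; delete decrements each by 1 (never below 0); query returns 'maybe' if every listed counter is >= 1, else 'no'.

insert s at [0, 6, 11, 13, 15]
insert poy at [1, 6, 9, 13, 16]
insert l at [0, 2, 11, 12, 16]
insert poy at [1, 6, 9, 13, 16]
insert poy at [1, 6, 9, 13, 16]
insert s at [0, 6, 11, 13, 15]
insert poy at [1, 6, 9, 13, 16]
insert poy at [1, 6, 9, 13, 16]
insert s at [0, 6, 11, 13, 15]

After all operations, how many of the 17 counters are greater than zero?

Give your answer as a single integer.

Answer: 10

Derivation:
Step 1: insert s at [0, 6, 11, 13, 15] -> counters=[1,0,0,0,0,0,1,0,0,0,0,1,0,1,0,1,0]
Step 2: insert poy at [1, 6, 9, 13, 16] -> counters=[1,1,0,0,0,0,2,0,0,1,0,1,0,2,0,1,1]
Step 3: insert l at [0, 2, 11, 12, 16] -> counters=[2,1,1,0,0,0,2,0,0,1,0,2,1,2,0,1,2]
Step 4: insert poy at [1, 6, 9, 13, 16] -> counters=[2,2,1,0,0,0,3,0,0,2,0,2,1,3,0,1,3]
Step 5: insert poy at [1, 6, 9, 13, 16] -> counters=[2,3,1,0,0,0,4,0,0,3,0,2,1,4,0,1,4]
Step 6: insert s at [0, 6, 11, 13, 15] -> counters=[3,3,1,0,0,0,5,0,0,3,0,3,1,5,0,2,4]
Step 7: insert poy at [1, 6, 9, 13, 16] -> counters=[3,4,1,0,0,0,6,0,0,4,0,3,1,6,0,2,5]
Step 8: insert poy at [1, 6, 9, 13, 16] -> counters=[3,5,1,0,0,0,7,0,0,5,0,3,1,7,0,2,6]
Step 9: insert s at [0, 6, 11, 13, 15] -> counters=[4,5,1,0,0,0,8,0,0,5,0,4,1,8,0,3,6]
Final counters=[4,5,1,0,0,0,8,0,0,5,0,4,1,8,0,3,6] -> 10 nonzero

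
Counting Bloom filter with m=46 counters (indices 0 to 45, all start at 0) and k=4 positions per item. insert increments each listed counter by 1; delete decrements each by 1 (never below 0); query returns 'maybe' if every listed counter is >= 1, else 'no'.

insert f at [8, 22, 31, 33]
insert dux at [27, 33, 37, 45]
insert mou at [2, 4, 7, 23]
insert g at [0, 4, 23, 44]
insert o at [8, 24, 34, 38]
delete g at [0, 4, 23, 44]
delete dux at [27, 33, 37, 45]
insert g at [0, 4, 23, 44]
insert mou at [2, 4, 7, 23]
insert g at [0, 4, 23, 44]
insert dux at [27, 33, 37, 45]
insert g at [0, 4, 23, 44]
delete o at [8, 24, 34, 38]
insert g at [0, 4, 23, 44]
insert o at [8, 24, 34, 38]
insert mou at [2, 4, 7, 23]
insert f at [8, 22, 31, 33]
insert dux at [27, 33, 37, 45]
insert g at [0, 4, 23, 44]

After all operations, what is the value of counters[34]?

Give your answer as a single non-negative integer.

Step 1: insert f at [8, 22, 31, 33] -> counters=[0,0,0,0,0,0,0,0,1,0,0,0,0,0,0,0,0,0,0,0,0,0,1,0,0,0,0,0,0,0,0,1,0,1,0,0,0,0,0,0,0,0,0,0,0,0]
Step 2: insert dux at [27, 33, 37, 45] -> counters=[0,0,0,0,0,0,0,0,1,0,0,0,0,0,0,0,0,0,0,0,0,0,1,0,0,0,0,1,0,0,0,1,0,2,0,0,0,1,0,0,0,0,0,0,0,1]
Step 3: insert mou at [2, 4, 7, 23] -> counters=[0,0,1,0,1,0,0,1,1,0,0,0,0,0,0,0,0,0,0,0,0,0,1,1,0,0,0,1,0,0,0,1,0,2,0,0,0,1,0,0,0,0,0,0,0,1]
Step 4: insert g at [0, 4, 23, 44] -> counters=[1,0,1,0,2,0,0,1,1,0,0,0,0,0,0,0,0,0,0,0,0,0,1,2,0,0,0,1,0,0,0,1,0,2,0,0,0,1,0,0,0,0,0,0,1,1]
Step 5: insert o at [8, 24, 34, 38] -> counters=[1,0,1,0,2,0,0,1,2,0,0,0,0,0,0,0,0,0,0,0,0,0,1,2,1,0,0,1,0,0,0,1,0,2,1,0,0,1,1,0,0,0,0,0,1,1]
Step 6: delete g at [0, 4, 23, 44] -> counters=[0,0,1,0,1,0,0,1,2,0,0,0,0,0,0,0,0,0,0,0,0,0,1,1,1,0,0,1,0,0,0,1,0,2,1,0,0,1,1,0,0,0,0,0,0,1]
Step 7: delete dux at [27, 33, 37, 45] -> counters=[0,0,1,0,1,0,0,1,2,0,0,0,0,0,0,0,0,0,0,0,0,0,1,1,1,0,0,0,0,0,0,1,0,1,1,0,0,0,1,0,0,0,0,0,0,0]
Step 8: insert g at [0, 4, 23, 44] -> counters=[1,0,1,0,2,0,0,1,2,0,0,0,0,0,0,0,0,0,0,0,0,0,1,2,1,0,0,0,0,0,0,1,0,1,1,0,0,0,1,0,0,0,0,0,1,0]
Step 9: insert mou at [2, 4, 7, 23] -> counters=[1,0,2,0,3,0,0,2,2,0,0,0,0,0,0,0,0,0,0,0,0,0,1,3,1,0,0,0,0,0,0,1,0,1,1,0,0,0,1,0,0,0,0,0,1,0]
Step 10: insert g at [0, 4, 23, 44] -> counters=[2,0,2,0,4,0,0,2,2,0,0,0,0,0,0,0,0,0,0,0,0,0,1,4,1,0,0,0,0,0,0,1,0,1,1,0,0,0,1,0,0,0,0,0,2,0]
Step 11: insert dux at [27, 33, 37, 45] -> counters=[2,0,2,0,4,0,0,2,2,0,0,0,0,0,0,0,0,0,0,0,0,0,1,4,1,0,0,1,0,0,0,1,0,2,1,0,0,1,1,0,0,0,0,0,2,1]
Step 12: insert g at [0, 4, 23, 44] -> counters=[3,0,2,0,5,0,0,2,2,0,0,0,0,0,0,0,0,0,0,0,0,0,1,5,1,0,0,1,0,0,0,1,0,2,1,0,0,1,1,0,0,0,0,0,3,1]
Step 13: delete o at [8, 24, 34, 38] -> counters=[3,0,2,0,5,0,0,2,1,0,0,0,0,0,0,0,0,0,0,0,0,0,1,5,0,0,0,1,0,0,0,1,0,2,0,0,0,1,0,0,0,0,0,0,3,1]
Step 14: insert g at [0, 4, 23, 44] -> counters=[4,0,2,0,6,0,0,2,1,0,0,0,0,0,0,0,0,0,0,0,0,0,1,6,0,0,0,1,0,0,0,1,0,2,0,0,0,1,0,0,0,0,0,0,4,1]
Step 15: insert o at [8, 24, 34, 38] -> counters=[4,0,2,0,6,0,0,2,2,0,0,0,0,0,0,0,0,0,0,0,0,0,1,6,1,0,0,1,0,0,0,1,0,2,1,0,0,1,1,0,0,0,0,0,4,1]
Step 16: insert mou at [2, 4, 7, 23] -> counters=[4,0,3,0,7,0,0,3,2,0,0,0,0,0,0,0,0,0,0,0,0,0,1,7,1,0,0,1,0,0,0,1,0,2,1,0,0,1,1,0,0,0,0,0,4,1]
Step 17: insert f at [8, 22, 31, 33] -> counters=[4,0,3,0,7,0,0,3,3,0,0,0,0,0,0,0,0,0,0,0,0,0,2,7,1,0,0,1,0,0,0,2,0,3,1,0,0,1,1,0,0,0,0,0,4,1]
Step 18: insert dux at [27, 33, 37, 45] -> counters=[4,0,3,0,7,0,0,3,3,0,0,0,0,0,0,0,0,0,0,0,0,0,2,7,1,0,0,2,0,0,0,2,0,4,1,0,0,2,1,0,0,0,0,0,4,2]
Step 19: insert g at [0, 4, 23, 44] -> counters=[5,0,3,0,8,0,0,3,3,0,0,0,0,0,0,0,0,0,0,0,0,0,2,8,1,0,0,2,0,0,0,2,0,4,1,0,0,2,1,0,0,0,0,0,5,2]
Final counters=[5,0,3,0,8,0,0,3,3,0,0,0,0,0,0,0,0,0,0,0,0,0,2,8,1,0,0,2,0,0,0,2,0,4,1,0,0,2,1,0,0,0,0,0,5,2] -> counters[34]=1

Answer: 1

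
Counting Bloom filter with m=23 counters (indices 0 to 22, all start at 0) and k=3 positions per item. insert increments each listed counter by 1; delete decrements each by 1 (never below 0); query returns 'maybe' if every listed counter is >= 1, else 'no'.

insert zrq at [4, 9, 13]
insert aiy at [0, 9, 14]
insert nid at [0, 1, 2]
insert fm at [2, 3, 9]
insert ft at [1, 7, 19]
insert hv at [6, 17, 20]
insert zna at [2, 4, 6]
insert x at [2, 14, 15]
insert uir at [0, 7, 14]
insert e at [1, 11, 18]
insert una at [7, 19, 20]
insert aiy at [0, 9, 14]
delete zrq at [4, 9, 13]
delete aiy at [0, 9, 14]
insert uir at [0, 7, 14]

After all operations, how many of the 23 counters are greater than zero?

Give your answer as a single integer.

Step 1: insert zrq at [4, 9, 13] -> counters=[0,0,0,0,1,0,0,0,0,1,0,0,0,1,0,0,0,0,0,0,0,0,0]
Step 2: insert aiy at [0, 9, 14] -> counters=[1,0,0,0,1,0,0,0,0,2,0,0,0,1,1,0,0,0,0,0,0,0,0]
Step 3: insert nid at [0, 1, 2] -> counters=[2,1,1,0,1,0,0,0,0,2,0,0,0,1,1,0,0,0,0,0,0,0,0]
Step 4: insert fm at [2, 3, 9] -> counters=[2,1,2,1,1,0,0,0,0,3,0,0,0,1,1,0,0,0,0,0,0,0,0]
Step 5: insert ft at [1, 7, 19] -> counters=[2,2,2,1,1,0,0,1,0,3,0,0,0,1,1,0,0,0,0,1,0,0,0]
Step 6: insert hv at [6, 17, 20] -> counters=[2,2,2,1,1,0,1,1,0,3,0,0,0,1,1,0,0,1,0,1,1,0,0]
Step 7: insert zna at [2, 4, 6] -> counters=[2,2,3,1,2,0,2,1,0,3,0,0,0,1,1,0,0,1,0,1,1,0,0]
Step 8: insert x at [2, 14, 15] -> counters=[2,2,4,1,2,0,2,1,0,3,0,0,0,1,2,1,0,1,0,1,1,0,0]
Step 9: insert uir at [0, 7, 14] -> counters=[3,2,4,1,2,0,2,2,0,3,0,0,0,1,3,1,0,1,0,1,1,0,0]
Step 10: insert e at [1, 11, 18] -> counters=[3,3,4,1,2,0,2,2,0,3,0,1,0,1,3,1,0,1,1,1,1,0,0]
Step 11: insert una at [7, 19, 20] -> counters=[3,3,4,1,2,0,2,3,0,3,0,1,0,1,3,1,0,1,1,2,2,0,0]
Step 12: insert aiy at [0, 9, 14] -> counters=[4,3,4,1,2,0,2,3,0,4,0,1,0,1,4,1,0,1,1,2,2,0,0]
Step 13: delete zrq at [4, 9, 13] -> counters=[4,3,4,1,1,0,2,3,0,3,0,1,0,0,4,1,0,1,1,2,2,0,0]
Step 14: delete aiy at [0, 9, 14] -> counters=[3,3,4,1,1,0,2,3,0,2,0,1,0,0,3,1,0,1,1,2,2,0,0]
Step 15: insert uir at [0, 7, 14] -> counters=[4,3,4,1,1,0,2,4,0,2,0,1,0,0,4,1,0,1,1,2,2,0,0]
Final counters=[4,3,4,1,1,0,2,4,0,2,0,1,0,0,4,1,0,1,1,2,2,0,0] -> 15 nonzero

Answer: 15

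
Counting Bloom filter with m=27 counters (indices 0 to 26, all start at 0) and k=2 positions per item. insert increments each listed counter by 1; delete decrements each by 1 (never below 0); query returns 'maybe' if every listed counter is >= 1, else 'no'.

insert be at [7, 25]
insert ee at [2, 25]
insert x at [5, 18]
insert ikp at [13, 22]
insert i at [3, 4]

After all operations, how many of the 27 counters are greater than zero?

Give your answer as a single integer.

Step 1: insert be at [7, 25] -> counters=[0,0,0,0,0,0,0,1,0,0,0,0,0,0,0,0,0,0,0,0,0,0,0,0,0,1,0]
Step 2: insert ee at [2, 25] -> counters=[0,0,1,0,0,0,0,1,0,0,0,0,0,0,0,0,0,0,0,0,0,0,0,0,0,2,0]
Step 3: insert x at [5, 18] -> counters=[0,0,1,0,0,1,0,1,0,0,0,0,0,0,0,0,0,0,1,0,0,0,0,0,0,2,0]
Step 4: insert ikp at [13, 22] -> counters=[0,0,1,0,0,1,0,1,0,0,0,0,0,1,0,0,0,0,1,0,0,0,1,0,0,2,0]
Step 5: insert i at [3, 4] -> counters=[0,0,1,1,1,1,0,1,0,0,0,0,0,1,0,0,0,0,1,0,0,0,1,0,0,2,0]
Final counters=[0,0,1,1,1,1,0,1,0,0,0,0,0,1,0,0,0,0,1,0,0,0,1,0,0,2,0] -> 9 nonzero

Answer: 9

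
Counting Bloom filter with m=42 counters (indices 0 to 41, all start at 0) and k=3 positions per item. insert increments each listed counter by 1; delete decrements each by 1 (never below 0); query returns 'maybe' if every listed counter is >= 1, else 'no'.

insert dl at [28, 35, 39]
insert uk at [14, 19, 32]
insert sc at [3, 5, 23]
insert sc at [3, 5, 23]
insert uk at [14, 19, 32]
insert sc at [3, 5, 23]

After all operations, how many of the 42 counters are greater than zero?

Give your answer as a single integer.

Step 1: insert dl at [28, 35, 39] -> counters=[0,0,0,0,0,0,0,0,0,0,0,0,0,0,0,0,0,0,0,0,0,0,0,0,0,0,0,0,1,0,0,0,0,0,0,1,0,0,0,1,0,0]
Step 2: insert uk at [14, 19, 32] -> counters=[0,0,0,0,0,0,0,0,0,0,0,0,0,0,1,0,0,0,0,1,0,0,0,0,0,0,0,0,1,0,0,0,1,0,0,1,0,0,0,1,0,0]
Step 3: insert sc at [3, 5, 23] -> counters=[0,0,0,1,0,1,0,0,0,0,0,0,0,0,1,0,0,0,0,1,0,0,0,1,0,0,0,0,1,0,0,0,1,0,0,1,0,0,0,1,0,0]
Step 4: insert sc at [3, 5, 23] -> counters=[0,0,0,2,0,2,0,0,0,0,0,0,0,0,1,0,0,0,0,1,0,0,0,2,0,0,0,0,1,0,0,0,1,0,0,1,0,0,0,1,0,0]
Step 5: insert uk at [14, 19, 32] -> counters=[0,0,0,2,0,2,0,0,0,0,0,0,0,0,2,0,0,0,0,2,0,0,0,2,0,0,0,0,1,0,0,0,2,0,0,1,0,0,0,1,0,0]
Step 6: insert sc at [3, 5, 23] -> counters=[0,0,0,3,0,3,0,0,0,0,0,0,0,0,2,0,0,0,0,2,0,0,0,3,0,0,0,0,1,0,0,0,2,0,0,1,0,0,0,1,0,0]
Final counters=[0,0,0,3,0,3,0,0,0,0,0,0,0,0,2,0,0,0,0,2,0,0,0,3,0,0,0,0,1,0,0,0,2,0,0,1,0,0,0,1,0,0] -> 9 nonzero

Answer: 9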